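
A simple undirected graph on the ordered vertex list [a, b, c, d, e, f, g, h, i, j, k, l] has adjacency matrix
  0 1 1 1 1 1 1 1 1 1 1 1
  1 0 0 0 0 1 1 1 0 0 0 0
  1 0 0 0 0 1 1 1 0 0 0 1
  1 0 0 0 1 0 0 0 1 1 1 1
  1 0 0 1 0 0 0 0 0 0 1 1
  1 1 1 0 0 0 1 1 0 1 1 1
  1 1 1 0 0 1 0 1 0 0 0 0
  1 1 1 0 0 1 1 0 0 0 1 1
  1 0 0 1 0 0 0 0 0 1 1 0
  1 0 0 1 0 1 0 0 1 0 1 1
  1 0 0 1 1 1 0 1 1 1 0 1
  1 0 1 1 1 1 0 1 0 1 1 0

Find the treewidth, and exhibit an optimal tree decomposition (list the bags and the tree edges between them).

Treewidth 4.
One such decomposition:
Bags: B1 = {a, f, j, k, l}  B2 = {a, d, j, k, l}  B3 = {a, f, h, k, l}  B4 = {a, c, f, h, l}  B5 = {a, c, f, g, h}  B6 = {a, d, i, j, k}  B7 = {a, b, f, g, h}  B8 = {a, d, e, k, l}
Tree: B1–B2, B1–B3, B3–B4, B4–B5, B2–B6, B5–B7, B2–B8

The largest bag has 5 vertices, giving width 4; this decomposition certifies tw(G) ≤ 4. Conversely, {a, d, j, k, l} is a clique of size 5, and the vertices of any clique must share a bag in every tree decomposition; so some bag has ≥ 5 vertices and tw(G) ≥ 4. Therefore the treewidth is 4.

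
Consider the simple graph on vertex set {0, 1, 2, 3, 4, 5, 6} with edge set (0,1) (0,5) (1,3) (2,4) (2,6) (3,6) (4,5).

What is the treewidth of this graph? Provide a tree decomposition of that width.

Treewidth 2.
One such decomposition:
Bags: B1 = {0, 1, 3}  B2 = {0, 3, 6}  B3 = {0, 2, 6}  B4 = {0, 2, 4}  B5 = {0, 4, 5}
Tree: B1–B2, B2–B3, B3–B4, B4–B5

The largest bag has 3 vertices, giving width 2; this decomposition certifies tw(G) ≤ 2. For the lower bound, G contains the cycle 0–1–3–6–2–4–5–0, so G is not a forest; only forests have treewidth ≤ 1, hence tw(G) ≥ 2. Combining the bounds, tw(G) = 2.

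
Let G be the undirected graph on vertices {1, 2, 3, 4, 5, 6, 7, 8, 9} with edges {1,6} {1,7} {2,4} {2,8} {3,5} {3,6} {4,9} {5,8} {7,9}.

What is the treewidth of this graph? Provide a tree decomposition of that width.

Every bag has size at most 3, so the width is 3 − 1 = 2 and tw(G) ≤ 2. The edges 7–1–6–3–5–8–2–4–9–7 form a cycle, so G is not a tree and its treewidth is at least 2. Combining the bounds, tw(G) = 2.

Treewidth 2.
One optimal decomposition is:
Bags: B1 = {1, 6, 7}  B2 = {3, 6, 7}  B3 = {3, 5, 7}  B4 = {5, 7, 8}  B5 = {2, 7, 8}  B6 = {2, 4, 7}  B7 = {4, 7, 9}
Tree: B1–B2, B2–B3, B3–B4, B4–B5, B5–B6, B6–B7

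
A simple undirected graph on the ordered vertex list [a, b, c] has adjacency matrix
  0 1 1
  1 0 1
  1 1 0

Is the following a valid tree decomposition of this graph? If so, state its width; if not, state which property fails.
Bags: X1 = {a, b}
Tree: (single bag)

No — vertex c appears in no bag.

A tree decomposition must satisfy three properties: every vertex lies in some bag; for every edge, both endpoints lie together in some bag; and for every vertex, the bags containing it form a connected subtree. Here vertex c appears in no bag, so the decomposition is invalid.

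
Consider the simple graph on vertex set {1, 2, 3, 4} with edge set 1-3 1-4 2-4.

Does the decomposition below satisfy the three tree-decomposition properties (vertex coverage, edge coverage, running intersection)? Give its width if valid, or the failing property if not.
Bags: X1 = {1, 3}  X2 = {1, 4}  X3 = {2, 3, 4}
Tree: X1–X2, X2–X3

A tree decomposition must satisfy three properties: every vertex lies in some bag; for every edge, both endpoints lie together in some bag; and for every vertex, the bags containing it form a connected subtree. Here bags containing vertex 3 are not connected in the tree, so the decomposition is invalid.

No — bags containing vertex 3 are not connected in the tree.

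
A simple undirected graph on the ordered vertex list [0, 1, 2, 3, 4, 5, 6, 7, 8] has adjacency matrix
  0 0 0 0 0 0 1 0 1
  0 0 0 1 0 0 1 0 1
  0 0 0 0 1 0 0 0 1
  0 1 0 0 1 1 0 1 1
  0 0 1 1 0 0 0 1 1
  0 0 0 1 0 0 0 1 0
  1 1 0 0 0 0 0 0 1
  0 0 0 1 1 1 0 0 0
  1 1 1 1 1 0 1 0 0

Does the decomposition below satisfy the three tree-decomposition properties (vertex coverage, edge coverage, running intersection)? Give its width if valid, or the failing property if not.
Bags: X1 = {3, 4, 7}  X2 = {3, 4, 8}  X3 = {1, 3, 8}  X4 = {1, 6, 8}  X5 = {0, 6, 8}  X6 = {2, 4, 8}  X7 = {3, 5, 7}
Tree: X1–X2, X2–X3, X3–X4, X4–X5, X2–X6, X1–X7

Yes; width 2.

Vertex coverage: the bags together contain {0, 1, 2, 3, 4, 5, 6, 7, 8}, the full vertex set. Edge coverage: each edge of G has both endpoints in at least one bag. Running intersection: for every vertex, the bags containing it form a connected subtree. All three properties hold, so this is a valid tree decomposition of width max|bag| − 1 = 2, and hence tw(G) ≤ 2.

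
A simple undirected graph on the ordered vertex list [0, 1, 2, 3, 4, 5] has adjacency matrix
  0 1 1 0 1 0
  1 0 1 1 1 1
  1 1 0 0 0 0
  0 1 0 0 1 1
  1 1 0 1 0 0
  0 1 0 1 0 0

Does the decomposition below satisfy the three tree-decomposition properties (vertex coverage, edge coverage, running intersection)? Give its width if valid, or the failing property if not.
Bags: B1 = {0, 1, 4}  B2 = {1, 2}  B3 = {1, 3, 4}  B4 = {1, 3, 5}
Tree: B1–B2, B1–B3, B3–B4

No — edge (0,2) lies in no bag.

A tree decomposition must satisfy three properties: every vertex lies in some bag; for every edge, both endpoints lie together in some bag; and for every vertex, the bags containing it form a connected subtree. Here edge (0,2) lies in no bag, so the decomposition is invalid.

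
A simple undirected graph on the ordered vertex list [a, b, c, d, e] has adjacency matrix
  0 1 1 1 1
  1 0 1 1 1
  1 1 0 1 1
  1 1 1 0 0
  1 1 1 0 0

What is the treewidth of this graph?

3

A width-3 tree decomposition is:
Bags: B1 = {a, b, c, e}  B2 = {a, b, c, d}
Tree: B1–B2
Each bag holds 4 vertices, so the decomposition has width 3, which upper-bounds the treewidth. On the other hand G contains the 4-clique {a, b, c, d}. A clique must lie in a single bag of any decomposition, so no decomposition can have width below 3. Combining the bounds, tw(G) = 3.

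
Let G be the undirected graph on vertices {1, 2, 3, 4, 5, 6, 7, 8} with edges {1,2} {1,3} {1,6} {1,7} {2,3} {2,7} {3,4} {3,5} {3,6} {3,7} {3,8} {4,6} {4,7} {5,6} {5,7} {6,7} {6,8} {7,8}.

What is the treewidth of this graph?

3

A width-3 tree decomposition is:
Bags: B1 = {1, 3, 6, 7}  B2 = {3, 4, 6, 7}  B3 = {3, 5, 6, 7}  B4 = {1, 2, 3, 7}  B5 = {3, 6, 7, 8}
Tree: B1–B2, B1–B3, B1–B4, B1–B5
The largest bag has 4 vertices, giving width 3; this decomposition certifies tw(G) ≤ 3. For the lower bound, the 4 vertices {1, 2, 3, 7} are pairwise adjacent, and any tree decomposition puts a clique entirely inside one bag — forcing width ≥ 3. The upper and lower bounds meet at 3, so that is the treewidth.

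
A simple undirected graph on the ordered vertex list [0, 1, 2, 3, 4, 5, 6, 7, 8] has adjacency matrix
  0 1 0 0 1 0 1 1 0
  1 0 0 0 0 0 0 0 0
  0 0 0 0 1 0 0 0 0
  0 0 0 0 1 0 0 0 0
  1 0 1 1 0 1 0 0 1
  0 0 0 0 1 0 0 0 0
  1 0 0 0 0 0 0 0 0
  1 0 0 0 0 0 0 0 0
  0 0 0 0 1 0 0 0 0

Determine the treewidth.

1

A width-1 tree decomposition is:
Bags: B1 = {0, 4}  B2 = {0, 1}  B3 = {0, 7}  B4 = {2, 4}  B5 = {4, 8}  B6 = {4, 5}  B7 = {3, 4}  B8 = {0, 6}
Tree: B1–B2, B1–B3, B1–B4, B1–B5, B1–B6, B6–B7, B2–B8
The largest bag has 2 vertices, giving width 1; this decomposition certifies tw(G) ≤ 1. Any graph with an edge has treewidth ≥ 1, and G has the edge 4–0. The upper and lower bounds meet at 1, so that is the treewidth.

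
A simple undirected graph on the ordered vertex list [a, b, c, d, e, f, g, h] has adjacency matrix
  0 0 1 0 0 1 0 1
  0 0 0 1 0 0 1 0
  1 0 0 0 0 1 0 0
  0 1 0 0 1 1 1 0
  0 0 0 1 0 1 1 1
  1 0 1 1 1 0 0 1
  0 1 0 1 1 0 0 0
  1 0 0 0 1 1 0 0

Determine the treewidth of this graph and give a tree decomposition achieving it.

Each bag holds 3 vertices, so the decomposition has width 2, which upper-bounds the treewidth. Conversely, {d, e, g} is a clique of size 3, and the vertices of any clique must share a bag in every tree decomposition; so some bag has ≥ 3 vertices and tw(G) ≥ 2. Hence tw(G) = 2 exactly.

Treewidth 2.
Bags: B1 = {d, e, f}  B2 = {d, e, g}  B3 = {e, f, h}  B4 = {a, f, h}  B5 = {a, c, f}  B6 = {b, d, g}
Tree: B1–B2, B1–B3, B3–B4, B4–B5, B2–B6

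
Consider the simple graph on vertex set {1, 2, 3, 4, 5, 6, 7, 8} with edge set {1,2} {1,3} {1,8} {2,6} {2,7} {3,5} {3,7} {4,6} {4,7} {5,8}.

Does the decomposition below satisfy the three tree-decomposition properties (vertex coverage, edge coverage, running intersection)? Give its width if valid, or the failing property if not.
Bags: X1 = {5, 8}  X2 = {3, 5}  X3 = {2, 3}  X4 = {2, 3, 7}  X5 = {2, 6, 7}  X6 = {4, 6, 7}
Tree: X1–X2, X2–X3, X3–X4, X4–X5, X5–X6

No — vertex 1 appears in no bag.

A tree decomposition must satisfy three properties: every vertex lies in some bag; for every edge, both endpoints lie together in some bag; and for every vertex, the bags containing it form a connected subtree. Here vertex 1 appears in no bag, so the decomposition is invalid.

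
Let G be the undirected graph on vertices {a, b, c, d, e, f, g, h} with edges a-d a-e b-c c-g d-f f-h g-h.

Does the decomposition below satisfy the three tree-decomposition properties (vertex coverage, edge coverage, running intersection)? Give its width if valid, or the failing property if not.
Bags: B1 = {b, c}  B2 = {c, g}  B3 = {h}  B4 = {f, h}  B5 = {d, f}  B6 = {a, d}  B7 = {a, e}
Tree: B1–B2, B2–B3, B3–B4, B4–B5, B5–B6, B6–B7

No — edge (g,h) lies in no bag.

A tree decomposition must satisfy three properties: every vertex lies in some bag; for every edge, both endpoints lie together in some bag; and for every vertex, the bags containing it form a connected subtree. Here edge (g,h) lies in no bag, so the decomposition is invalid.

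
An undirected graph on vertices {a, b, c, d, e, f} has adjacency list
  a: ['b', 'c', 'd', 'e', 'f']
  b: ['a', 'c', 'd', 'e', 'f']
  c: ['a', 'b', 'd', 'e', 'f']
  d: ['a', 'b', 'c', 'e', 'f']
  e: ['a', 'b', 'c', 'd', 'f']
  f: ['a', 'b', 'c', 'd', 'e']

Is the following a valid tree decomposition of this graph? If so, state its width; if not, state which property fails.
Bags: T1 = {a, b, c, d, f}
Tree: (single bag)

No — vertex e appears in no bag.

A tree decomposition must satisfy three properties: every vertex lies in some bag; for every edge, both endpoints lie together in some bag; and for every vertex, the bags containing it form a connected subtree. Here vertex e appears in no bag, so the decomposition is invalid.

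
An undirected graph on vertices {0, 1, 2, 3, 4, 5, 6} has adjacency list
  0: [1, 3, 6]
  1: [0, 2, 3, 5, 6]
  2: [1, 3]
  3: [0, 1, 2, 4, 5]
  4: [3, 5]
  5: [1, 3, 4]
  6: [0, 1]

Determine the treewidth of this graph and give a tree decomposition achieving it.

The largest bag has 3 vertices, giving width 2; this decomposition certifies tw(G) ≤ 2. Conversely, {0, 1, 3} is a clique of size 3, and the vertices of any clique must share a bag in every tree decomposition; so some bag has ≥ 3 vertices and tw(G) ≥ 2. Combining the bounds, tw(G) = 2.

Treewidth 2.
One optimal decomposition is:
Bags: B1 = {1, 3, 5}  B2 = {0, 1, 3}  B3 = {3, 4, 5}  B4 = {1, 2, 3}  B5 = {0, 1, 6}
Tree: B1–B2, B1–B3, B1–B4, B2–B5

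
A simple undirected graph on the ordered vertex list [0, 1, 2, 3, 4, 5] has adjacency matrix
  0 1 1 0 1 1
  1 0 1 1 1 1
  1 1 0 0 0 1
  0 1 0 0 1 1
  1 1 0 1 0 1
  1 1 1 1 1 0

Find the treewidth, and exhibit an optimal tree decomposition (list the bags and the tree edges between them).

Treewidth 3.
One optimal decomposition is:
Bags: B1 = {0, 1, 4, 5}  B2 = {0, 1, 2, 5}  B3 = {1, 3, 4, 5}
Tree: B1–B2, B1–B3

The largest bag has 4 vertices, giving width 3; this decomposition certifies tw(G) ≤ 3. For the lower bound, the 4 vertices {0, 1, 2, 5} are pairwise adjacent, and any tree decomposition puts a clique entirely inside one bag — forcing width ≥ 3. Combining the bounds, tw(G) = 3.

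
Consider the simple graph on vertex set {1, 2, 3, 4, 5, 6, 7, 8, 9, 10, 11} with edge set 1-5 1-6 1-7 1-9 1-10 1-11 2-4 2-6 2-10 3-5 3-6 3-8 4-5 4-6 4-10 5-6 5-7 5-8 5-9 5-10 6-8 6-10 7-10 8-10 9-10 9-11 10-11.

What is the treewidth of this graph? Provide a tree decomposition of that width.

Treewidth 3.
One such decomposition:
Bags: B1 = {1, 9, 10, 11}  B2 = {1, 5, 9, 10}  B3 = {1, 5, 6, 10}  B4 = {5, 6, 8, 10}  B5 = {4, 5, 6, 10}  B6 = {1, 5, 7, 10}  B7 = {3, 5, 6, 8}  B8 = {2, 4, 6, 10}
Tree: B1–B2, B2–B3, B3–B4, B4–B5, B3–B6, B4–B7, B5–B8

Each bag holds 4 vertices, so the decomposition has width 3, which upper-bounds the treewidth. For the lower bound, the 4 vertices {2, 4, 6, 10} are pairwise adjacent, and any tree decomposition puts a clique entirely inside one bag — forcing width ≥ 3. The upper and lower bounds meet at 3, so that is the treewidth.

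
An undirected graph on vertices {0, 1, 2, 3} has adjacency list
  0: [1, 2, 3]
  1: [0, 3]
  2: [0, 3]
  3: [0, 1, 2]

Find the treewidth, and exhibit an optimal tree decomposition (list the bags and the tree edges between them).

Treewidth 2.
One such decomposition:
Bags: B1 = {0, 1, 3}  B2 = {0, 2, 3}
Tree: B1–B2

Every bag has size at most 3, so the width is 3 − 1 = 2 and tw(G) ≤ 2. Conversely, {0, 1, 3} is a clique of size 3, and the vertices of any clique must share a bag in every tree decomposition; so some bag has ≥ 3 vertices and tw(G) ≥ 2. Combining the bounds, tw(G) = 2.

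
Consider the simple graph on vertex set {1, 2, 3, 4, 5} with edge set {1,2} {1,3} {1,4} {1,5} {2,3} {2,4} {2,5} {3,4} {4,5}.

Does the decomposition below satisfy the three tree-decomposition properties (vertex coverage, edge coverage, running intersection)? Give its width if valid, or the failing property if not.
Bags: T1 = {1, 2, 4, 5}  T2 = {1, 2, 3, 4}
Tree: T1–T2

Vertex coverage: the bags together contain {1, 2, 3, 4, 5}, the full vertex set. Edge coverage: each edge of G has both endpoints in at least one bag. Running intersection: for every vertex, the bags containing it form a connected subtree. All three properties hold, so this is a valid tree decomposition of width max|bag| − 1 = 3, and hence tw(G) ≤ 3.

Yes; width 3.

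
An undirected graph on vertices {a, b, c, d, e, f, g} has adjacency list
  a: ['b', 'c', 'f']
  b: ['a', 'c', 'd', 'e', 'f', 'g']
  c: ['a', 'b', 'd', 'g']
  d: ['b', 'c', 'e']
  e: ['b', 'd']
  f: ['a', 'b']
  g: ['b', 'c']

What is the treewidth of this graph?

A width-2 tree decomposition is:
Bags: B1 = {b, c, d}  B2 = {b, d, e}  B3 = {a, b, c}  B4 = {b, c, g}  B5 = {a, b, f}
Tree: B1–B2, B1–B3, B3–B4, B3–B5
Every bag has size at most 3, so the width is 3 − 1 = 2 and tw(G) ≤ 2. On the other hand G contains the 3-clique {b, d, e}. A clique must lie in a single bag of any decomposition, so no decomposition can have width below 2. Hence tw(G) = 2 exactly.

2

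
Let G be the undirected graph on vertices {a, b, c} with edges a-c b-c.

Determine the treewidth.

1

A width-1 tree decomposition is:
Bags: B1 = {a, c}  B2 = {b, c}
Tree: B1–B2
Each bag holds 2 vertices, so the decomposition has width 1, which upper-bounds the treewidth. Since G has at least one edge (e.g. a–c), it is not an edgeless graph, so tw(G) ≥ 1. Combining the bounds, tw(G) = 1.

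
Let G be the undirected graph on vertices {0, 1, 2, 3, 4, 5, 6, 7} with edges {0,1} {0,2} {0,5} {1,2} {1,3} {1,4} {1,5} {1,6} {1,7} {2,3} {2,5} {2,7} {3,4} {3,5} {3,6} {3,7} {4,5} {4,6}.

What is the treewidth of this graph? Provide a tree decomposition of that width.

Treewidth 3.
One optimal decomposition is:
Bags: B1 = {1, 3, 4, 5}  B2 = {1, 3, 4, 6}  B3 = {1, 2, 3, 5}  B4 = {1, 2, 3, 7}  B5 = {0, 1, 2, 5}
Tree: B1–B2, B1–B3, B3–B4, B3–B5

Each bag holds 4 vertices, so the decomposition has width 3, which upper-bounds the treewidth. For the lower bound, the 4 vertices {0, 1, 2, 5} are pairwise adjacent, and any tree decomposition puts a clique entirely inside one bag — forcing width ≥ 3. Hence tw(G) = 3 exactly.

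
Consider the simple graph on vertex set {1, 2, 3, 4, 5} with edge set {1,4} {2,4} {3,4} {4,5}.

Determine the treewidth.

1

A width-1 tree decomposition is:
Bags: B1 = {2, 4}  B2 = {4, 5}  B3 = {3, 4}  B4 = {1, 4}
Tree: B1–B2, B1–B3, B3–B4
Every bag has size at most 2, so the width is 2 − 1 = 1 and tw(G) ≤ 1. G has an edge, so its treewidth is at least 1. Hence tw(G) = 1 exactly.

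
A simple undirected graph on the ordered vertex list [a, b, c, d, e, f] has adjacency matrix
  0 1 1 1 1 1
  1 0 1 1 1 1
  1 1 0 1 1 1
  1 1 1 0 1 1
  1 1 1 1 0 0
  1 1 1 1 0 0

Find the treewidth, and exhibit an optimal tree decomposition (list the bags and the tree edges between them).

Treewidth 4.
One optimal decomposition is:
Bags: B1 = {a, b, c, d, e}  B2 = {a, b, c, d, f}
Tree: B1–B2

Every bag has size at most 5, so the width is 5 − 1 = 4 and tw(G) ≤ 4. Conversely, {a, b, c, d, e} is a clique of size 5, and the vertices of any clique must share a bag in every tree decomposition; so some bag has ≥ 5 vertices and tw(G) ≥ 4. Combining the bounds, tw(G) = 4.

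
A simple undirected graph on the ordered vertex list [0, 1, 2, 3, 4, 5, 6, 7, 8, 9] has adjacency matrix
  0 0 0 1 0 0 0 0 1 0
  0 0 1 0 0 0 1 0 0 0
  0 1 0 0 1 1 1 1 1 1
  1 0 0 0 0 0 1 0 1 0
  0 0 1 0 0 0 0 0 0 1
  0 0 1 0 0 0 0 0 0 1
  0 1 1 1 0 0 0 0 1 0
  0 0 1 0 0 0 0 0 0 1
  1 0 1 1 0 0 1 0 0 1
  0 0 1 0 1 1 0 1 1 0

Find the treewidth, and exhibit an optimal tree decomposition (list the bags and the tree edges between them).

Every bag has size at most 3, so the width is 3 − 1 = 2 and tw(G) ≤ 2. On the other hand G contains the 3-clique {0, 3, 8}. A clique must lie in a single bag of any decomposition, so no decomposition can have width below 2. Hence tw(G) = 2 exactly.

Treewidth 2.
One such decomposition:
Bags: B1 = {2, 8, 9}  B2 = {2, 6, 8}  B3 = {3, 6, 8}  B4 = {1, 2, 6}  B5 = {0, 3, 8}  B6 = {2, 7, 9}  B7 = {2, 4, 9}  B8 = {2, 5, 9}
Tree: B1–B2, B2–B3, B2–B4, B3–B5, B1–B6, B1–B7, B6–B8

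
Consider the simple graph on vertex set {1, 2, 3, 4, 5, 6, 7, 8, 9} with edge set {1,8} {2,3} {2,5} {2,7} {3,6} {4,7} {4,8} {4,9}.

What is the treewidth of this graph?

A width-1 tree decomposition is:
Bags: B1 = {2, 7}  B2 = {2, 5}  B3 = {2, 3}  B4 = {4, 7}  B5 = {4, 9}  B6 = {4, 8}  B7 = {3, 6}  B8 = {1, 8}
Tree: B1–B2, B1–B3, B1–B4, B4–B5, B4–B6, B3–B7, B6–B8
The largest bag has 2 vertices, giving width 1; this decomposition certifies tw(G) ≤ 1. G has an edge, so its treewidth is at least 1. Combining the bounds, tw(G) = 1.

1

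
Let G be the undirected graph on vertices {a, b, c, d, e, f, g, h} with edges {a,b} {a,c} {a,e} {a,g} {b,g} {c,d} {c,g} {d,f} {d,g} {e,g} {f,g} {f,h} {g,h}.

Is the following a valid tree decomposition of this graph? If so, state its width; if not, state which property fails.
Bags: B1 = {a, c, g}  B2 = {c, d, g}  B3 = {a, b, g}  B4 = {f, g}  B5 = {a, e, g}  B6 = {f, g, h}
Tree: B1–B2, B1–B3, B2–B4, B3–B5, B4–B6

A tree decomposition must satisfy three properties: every vertex lies in some bag; for every edge, both endpoints lie together in some bag; and for every vertex, the bags containing it form a connected subtree. Here edge (d,f) lies in no bag, so the decomposition is invalid.

No — edge (d,f) lies in no bag.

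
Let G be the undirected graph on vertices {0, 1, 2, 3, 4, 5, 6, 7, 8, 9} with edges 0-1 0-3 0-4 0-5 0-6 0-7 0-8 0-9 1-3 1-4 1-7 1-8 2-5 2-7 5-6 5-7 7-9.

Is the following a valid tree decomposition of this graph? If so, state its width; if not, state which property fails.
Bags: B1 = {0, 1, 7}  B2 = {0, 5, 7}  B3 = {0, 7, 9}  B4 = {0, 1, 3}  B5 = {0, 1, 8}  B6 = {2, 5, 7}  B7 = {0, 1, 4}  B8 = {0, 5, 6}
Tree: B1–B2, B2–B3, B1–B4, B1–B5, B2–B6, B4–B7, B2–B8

Checking the three conditions: (i) the bags cover all of {0, 1, 2, 3, 4, 5, 6, 7, 8, 9}; (ii) for each edge, some bag contains both endpoints; (iii) the bags containing any fixed vertex form a subtree. All hold, so the decomposition is valid with width 3 − 1 = 2.

Yes; width 2.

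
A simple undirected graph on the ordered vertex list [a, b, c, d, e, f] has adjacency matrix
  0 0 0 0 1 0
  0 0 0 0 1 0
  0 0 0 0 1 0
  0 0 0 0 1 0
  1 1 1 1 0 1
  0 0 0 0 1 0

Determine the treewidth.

1

A width-1 tree decomposition is:
Bags: B1 = {b, e}  B2 = {c, e}  B3 = {d, e}  B4 = {a, e}  B5 = {e, f}
Tree: B1–B2, B2–B3, B1–B4, B3–B5
Every bag has size at most 2, so the width is 2 − 1 = 1 and tw(G) ≤ 1. G has an edge, so its treewidth is at least 1. Combining the bounds, tw(G) = 1.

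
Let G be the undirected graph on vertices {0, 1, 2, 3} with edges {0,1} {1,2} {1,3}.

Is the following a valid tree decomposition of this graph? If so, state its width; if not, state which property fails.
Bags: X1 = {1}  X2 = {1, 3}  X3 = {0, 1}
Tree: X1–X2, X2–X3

No — vertex 2 appears in no bag.

A tree decomposition must satisfy three properties: every vertex lies in some bag; for every edge, both endpoints lie together in some bag; and for every vertex, the bags containing it form a connected subtree. Here vertex 2 appears in no bag, so the decomposition is invalid.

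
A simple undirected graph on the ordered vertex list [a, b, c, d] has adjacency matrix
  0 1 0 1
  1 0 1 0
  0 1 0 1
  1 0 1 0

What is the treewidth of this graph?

2

A width-2 tree decomposition is:
Bags: B1 = {a, b, c}  B2 = {a, c, d}
Tree: B1–B2
Every bag has size at most 3, so the width is 3 − 1 = 2 and tw(G) ≤ 2. For the lower bound, G contains the cycle c–b–a–d–c, so G is not a forest; only forests have treewidth ≤ 1, hence tw(G) ≥ 2. Hence tw(G) = 2 exactly.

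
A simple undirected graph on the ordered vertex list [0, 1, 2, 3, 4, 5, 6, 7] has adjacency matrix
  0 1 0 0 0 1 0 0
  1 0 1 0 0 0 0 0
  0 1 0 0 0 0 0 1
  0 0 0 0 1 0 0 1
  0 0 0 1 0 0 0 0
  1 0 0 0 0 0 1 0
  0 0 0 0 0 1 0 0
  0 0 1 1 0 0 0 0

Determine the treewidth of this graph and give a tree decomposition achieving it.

Treewidth 1.
One such decomposition:
Bags: B1 = {3, 4}  B2 = {3, 7}  B3 = {2, 7}  B4 = {1, 2}  B5 = {0, 1}  B6 = {0, 5}  B7 = {5, 6}
Tree: B1–B2, B2–B3, B3–B4, B4–B5, B5–B6, B6–B7

Every bag has size at most 2, so the width is 2 − 1 = 1 and tw(G) ≤ 1. G has an edge, so its treewidth is at least 1. Hence tw(G) = 1 exactly.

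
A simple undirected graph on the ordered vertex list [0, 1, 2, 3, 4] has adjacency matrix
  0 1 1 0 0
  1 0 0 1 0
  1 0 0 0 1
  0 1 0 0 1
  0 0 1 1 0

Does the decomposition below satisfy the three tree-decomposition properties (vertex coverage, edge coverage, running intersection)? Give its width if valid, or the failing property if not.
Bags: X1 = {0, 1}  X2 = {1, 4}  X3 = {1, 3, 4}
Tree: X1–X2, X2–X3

No — vertex 2 appears in no bag.

A tree decomposition must satisfy three properties: every vertex lies in some bag; for every edge, both endpoints lie together in some bag; and for every vertex, the bags containing it form a connected subtree. Here vertex 2 appears in no bag, so the decomposition is invalid.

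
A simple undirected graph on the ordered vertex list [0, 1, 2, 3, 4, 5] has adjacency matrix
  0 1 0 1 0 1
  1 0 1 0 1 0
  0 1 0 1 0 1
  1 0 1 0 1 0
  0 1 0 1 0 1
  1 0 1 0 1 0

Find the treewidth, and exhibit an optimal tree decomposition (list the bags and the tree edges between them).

Treewidth 3.
One optimal decomposition is:
Bags: B1 = {0, 2, 3, 4}  B2 = {0, 2, 4, 5}  B3 = {0, 1, 2, 4}
Tree: B1–B2, B2–B3

Each bag holds 4 vertices, so the decomposition has width 3, which upper-bounds the treewidth. For the lower bound: the 4 vertex sets {3,4}, {0,5}, {2}, {1} are disjoint, each induces a connected subgraph, and every pair is joined by at least one edge of G. Contracting each set to a single vertex therefore yields K_{4} as a minor, and since treewidth is minor-monotone, tw(G) ≥ tw(K_{4}) = 3. The upper and lower bounds meet at 3, so that is the treewidth.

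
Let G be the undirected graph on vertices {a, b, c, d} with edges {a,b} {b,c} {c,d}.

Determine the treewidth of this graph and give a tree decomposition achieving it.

The largest bag has 2 vertices, giving width 1; this decomposition certifies tw(G) ≤ 1. Any graph with an edge has treewidth ≥ 1, and G has the edge c–b. Hence tw(G) = 1 exactly.

Treewidth 1.
One such decomposition:
Bags: B1 = {b, c}  B2 = {c, d}  B3 = {a, b}
Tree: B1–B2, B1–B3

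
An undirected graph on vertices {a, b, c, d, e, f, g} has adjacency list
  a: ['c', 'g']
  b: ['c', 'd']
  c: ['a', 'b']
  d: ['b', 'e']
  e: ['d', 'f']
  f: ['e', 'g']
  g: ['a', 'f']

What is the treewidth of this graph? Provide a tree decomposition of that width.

Every bag has size at most 3, so the width is 3 − 1 = 2 and tw(G) ≤ 2. For the lower bound, G contains the cycle a–c–b–d–e–f–g–a, so G is not a forest; only forests have treewidth ≤ 1, hence tw(G) ≥ 2. Therefore the treewidth is 2.

Treewidth 2.
One optimal decomposition is:
Bags: B1 = {a, b, c}  B2 = {a, b, d}  B3 = {a, d, e}  B4 = {a, e, f}  B5 = {a, f, g}
Tree: B1–B2, B2–B3, B3–B4, B4–B5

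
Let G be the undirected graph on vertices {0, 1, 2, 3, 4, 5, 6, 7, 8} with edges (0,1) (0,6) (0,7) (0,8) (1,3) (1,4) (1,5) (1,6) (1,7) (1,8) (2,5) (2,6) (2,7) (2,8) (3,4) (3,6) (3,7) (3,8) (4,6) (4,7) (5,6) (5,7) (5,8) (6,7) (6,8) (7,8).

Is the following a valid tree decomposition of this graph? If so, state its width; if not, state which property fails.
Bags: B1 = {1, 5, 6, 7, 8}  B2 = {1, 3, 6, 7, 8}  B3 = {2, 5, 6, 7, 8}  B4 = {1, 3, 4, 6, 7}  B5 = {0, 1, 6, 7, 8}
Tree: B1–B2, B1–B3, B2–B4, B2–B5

Yes; width 4.

Vertex coverage: the bags together contain {0, 1, 2, 3, 4, 5, 6, 7, 8}, the full vertex set. Edge coverage: each edge of G has both endpoints in at least one bag. Running intersection: for every vertex, the bags containing it form a connected subtree. All three properties hold, so this is a valid tree decomposition of width max|bag| − 1 = 4, and hence tw(G) ≤ 4.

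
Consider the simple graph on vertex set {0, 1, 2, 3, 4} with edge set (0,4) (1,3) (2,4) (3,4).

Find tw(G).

1

A width-1 tree decomposition is:
Bags: B1 = {3, 4}  B2 = {0, 4}  B3 = {1, 3}  B4 = {2, 4}
Tree: B1–B2, B1–B3, B1–B4
The largest bag has 2 vertices, giving width 1; this decomposition certifies tw(G) ≤ 1. G has an edge, so its treewidth is at least 1. Combining the bounds, tw(G) = 1.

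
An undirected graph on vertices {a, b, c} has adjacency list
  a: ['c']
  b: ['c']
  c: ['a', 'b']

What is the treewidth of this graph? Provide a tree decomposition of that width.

Every bag has size at most 2, so the width is 2 − 1 = 1 and tw(G) ≤ 1. Any graph with an edge has treewidth ≥ 1, and G has the edge c–b. Hence tw(G) = 1 exactly.

Treewidth 1.
Bags: B1 = {b, c}  B2 = {a, c}
Tree: B1–B2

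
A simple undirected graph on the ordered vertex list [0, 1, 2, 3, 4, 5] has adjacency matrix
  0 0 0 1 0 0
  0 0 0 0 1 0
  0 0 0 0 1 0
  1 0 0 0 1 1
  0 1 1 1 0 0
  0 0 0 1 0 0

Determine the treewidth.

A width-1 tree decomposition is:
Bags: B1 = {3, 4}  B2 = {0, 3}  B3 = {2, 4}  B4 = {3, 5}  B5 = {1, 4}
Tree: B1–B2, B1–B3, B2–B4, B3–B5
Every bag has size at most 2, so the width is 2 − 1 = 1 and tw(G) ≤ 1. Since G has at least one edge (e.g. 4–3), it is not an edgeless graph, so tw(G) ≥ 1. Hence tw(G) = 1 exactly.

1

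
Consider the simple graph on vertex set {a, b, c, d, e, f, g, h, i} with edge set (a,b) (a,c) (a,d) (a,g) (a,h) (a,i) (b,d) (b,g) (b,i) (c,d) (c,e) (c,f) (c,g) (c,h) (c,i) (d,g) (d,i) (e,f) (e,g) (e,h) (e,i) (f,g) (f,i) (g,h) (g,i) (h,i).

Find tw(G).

A width-4 tree decomposition is:
Bags: B1 = {a, c, d, g, i}  B2 = {a, c, g, h, i}  B3 = {c, e, g, h, i}  B4 = {a, b, d, g, i}  B5 = {c, e, f, g, i}
Tree: B1–B2, B2–B3, B1–B4, B3–B5
The largest bag has 5 vertices, giving width 4; this decomposition certifies tw(G) ≤ 4. Conversely, {a, c, d, g, i} is a clique of size 5, and the vertices of any clique must share a bag in every tree decomposition; so some bag has ≥ 5 vertices and tw(G) ≥ 4. Combining the bounds, tw(G) = 4.

4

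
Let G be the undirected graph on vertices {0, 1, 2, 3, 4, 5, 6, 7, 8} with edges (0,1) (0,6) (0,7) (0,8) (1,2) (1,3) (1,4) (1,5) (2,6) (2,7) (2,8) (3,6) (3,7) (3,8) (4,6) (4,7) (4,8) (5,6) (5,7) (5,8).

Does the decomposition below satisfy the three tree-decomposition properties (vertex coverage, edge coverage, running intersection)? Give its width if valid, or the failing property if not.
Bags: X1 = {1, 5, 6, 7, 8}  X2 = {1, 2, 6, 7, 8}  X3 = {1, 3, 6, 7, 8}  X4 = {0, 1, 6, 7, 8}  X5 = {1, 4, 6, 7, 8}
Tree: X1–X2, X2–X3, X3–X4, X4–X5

Every vertex of G appears in some bag (union = {0, 1, 2, 3, 4, 5, 6, 7, 8}); every edge is covered by a bag; and for each vertex v the set of bags containing v is connected in the bag tree. The decomposition is therefore valid. The largest bag has 5 vertices, so the width is 4.

Yes; width 4.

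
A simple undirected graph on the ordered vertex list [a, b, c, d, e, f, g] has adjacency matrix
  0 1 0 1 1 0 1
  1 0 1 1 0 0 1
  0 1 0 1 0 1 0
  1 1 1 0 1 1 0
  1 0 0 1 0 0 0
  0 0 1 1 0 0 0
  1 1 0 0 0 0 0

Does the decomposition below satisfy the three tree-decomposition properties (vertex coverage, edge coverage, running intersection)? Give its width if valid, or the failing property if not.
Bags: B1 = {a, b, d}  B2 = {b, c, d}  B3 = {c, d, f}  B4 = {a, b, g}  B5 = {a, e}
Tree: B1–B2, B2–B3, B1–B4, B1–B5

No — edge (d,e) lies in no bag.

A tree decomposition must satisfy three properties: every vertex lies in some bag; for every edge, both endpoints lie together in some bag; and for every vertex, the bags containing it form a connected subtree. Here edge (d,e) lies in no bag, so the decomposition is invalid.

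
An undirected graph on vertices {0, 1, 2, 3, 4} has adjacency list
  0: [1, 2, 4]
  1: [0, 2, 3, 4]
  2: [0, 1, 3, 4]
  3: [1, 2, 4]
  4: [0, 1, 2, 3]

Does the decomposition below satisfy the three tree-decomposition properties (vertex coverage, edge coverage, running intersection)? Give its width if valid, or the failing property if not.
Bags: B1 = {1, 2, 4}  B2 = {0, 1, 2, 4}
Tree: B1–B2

No — vertex 3 appears in no bag.

A tree decomposition must satisfy three properties: every vertex lies in some bag; for every edge, both endpoints lie together in some bag; and for every vertex, the bags containing it form a connected subtree. Here vertex 3 appears in no bag, so the decomposition is invalid.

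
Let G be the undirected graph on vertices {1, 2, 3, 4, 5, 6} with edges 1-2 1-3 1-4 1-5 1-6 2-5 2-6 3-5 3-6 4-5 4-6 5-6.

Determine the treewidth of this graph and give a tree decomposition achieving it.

Treewidth 3.
One such decomposition:
Bags: B1 = {1, 2, 5, 6}  B2 = {1, 4, 5, 6}  B3 = {1, 3, 5, 6}
Tree: B1–B2, B2–B3

Every bag has size at most 4, so the width is 4 − 1 = 3 and tw(G) ≤ 3. For the lower bound, the 4 vertices {1, 2, 5, 6} are pairwise adjacent, and any tree decomposition puts a clique entirely inside one bag — forcing width ≥ 3. The upper and lower bounds meet at 3, so that is the treewidth.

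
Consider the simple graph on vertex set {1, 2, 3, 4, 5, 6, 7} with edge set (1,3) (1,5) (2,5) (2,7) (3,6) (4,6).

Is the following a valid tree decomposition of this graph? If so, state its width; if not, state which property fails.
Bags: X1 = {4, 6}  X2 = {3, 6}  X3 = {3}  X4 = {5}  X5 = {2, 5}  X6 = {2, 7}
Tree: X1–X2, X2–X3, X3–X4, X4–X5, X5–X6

No — vertex 1 appears in no bag.

A tree decomposition must satisfy three properties: every vertex lies in some bag; for every edge, both endpoints lie together in some bag; and for every vertex, the bags containing it form a connected subtree. Here vertex 1 appears in no bag, so the decomposition is invalid.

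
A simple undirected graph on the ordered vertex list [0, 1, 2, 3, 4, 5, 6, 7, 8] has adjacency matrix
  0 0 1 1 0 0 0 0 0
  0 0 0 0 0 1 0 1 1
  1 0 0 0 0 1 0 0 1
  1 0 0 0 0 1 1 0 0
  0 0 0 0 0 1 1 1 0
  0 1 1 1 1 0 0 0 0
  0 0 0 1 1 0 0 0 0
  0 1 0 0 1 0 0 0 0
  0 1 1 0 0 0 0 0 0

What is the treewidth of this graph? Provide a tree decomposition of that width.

Treewidth 3.
Bags: B1 = {0, 2, 3, 8}  B2 = {2, 3, 5, 8}  B3 = {1, 3, 5, 8}  B4 = {1, 3, 5, 6}  B5 = {1, 4, 5, 6}  B6 = {1, 4, 6, 7}
Tree: B1–B2, B2–B3, B3–B4, B4–B5, B5–B6

Each bag holds 4 vertices, so the decomposition has width 3, which upper-bounds the treewidth. For the lower bound: the 4 vertex sets {0,2,8}, {3}, {5}, {1,4,6,7} are disjoint, each induces a connected subgraph, and every pair is joined by at least one edge of G. Contracting each set to a single vertex therefore yields K_{4} as a minor, and since treewidth is minor-monotone, tw(G) ≥ tw(K_{4}) = 3. Combining the bounds, tw(G) = 3.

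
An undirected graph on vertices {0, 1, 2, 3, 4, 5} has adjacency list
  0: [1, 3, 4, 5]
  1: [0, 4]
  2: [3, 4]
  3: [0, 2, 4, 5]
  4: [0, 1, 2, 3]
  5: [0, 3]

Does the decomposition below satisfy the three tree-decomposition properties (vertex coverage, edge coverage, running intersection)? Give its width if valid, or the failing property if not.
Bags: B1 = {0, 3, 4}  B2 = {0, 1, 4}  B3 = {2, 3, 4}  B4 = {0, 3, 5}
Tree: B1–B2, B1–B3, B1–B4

Yes; width 2.

Every vertex of G appears in some bag (union = {0, 1, 2, 3, 4, 5}); every edge is covered by a bag; and for each vertex v the set of bags containing v is connected in the bag tree. The decomposition is therefore valid. The largest bag has 3 vertices, so the width is 2.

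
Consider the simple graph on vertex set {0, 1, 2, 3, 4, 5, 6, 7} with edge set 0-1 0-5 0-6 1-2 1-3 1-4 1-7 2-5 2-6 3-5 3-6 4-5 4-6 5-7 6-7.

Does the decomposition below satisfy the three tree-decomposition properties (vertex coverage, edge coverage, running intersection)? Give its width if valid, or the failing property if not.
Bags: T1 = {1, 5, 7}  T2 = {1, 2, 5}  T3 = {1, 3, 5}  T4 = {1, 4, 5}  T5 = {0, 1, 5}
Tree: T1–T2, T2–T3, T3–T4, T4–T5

No — vertex 6 appears in no bag.

A tree decomposition must satisfy three properties: every vertex lies in some bag; for every edge, both endpoints lie together in some bag; and for every vertex, the bags containing it form a connected subtree. Here vertex 6 appears in no bag, so the decomposition is invalid.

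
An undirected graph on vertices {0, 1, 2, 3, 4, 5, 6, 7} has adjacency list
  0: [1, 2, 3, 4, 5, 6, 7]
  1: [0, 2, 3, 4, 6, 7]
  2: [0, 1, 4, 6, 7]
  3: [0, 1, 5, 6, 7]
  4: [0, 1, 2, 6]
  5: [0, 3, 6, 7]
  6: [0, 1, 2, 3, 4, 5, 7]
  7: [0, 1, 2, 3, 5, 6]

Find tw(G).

A width-4 tree decomposition is:
Bags: B1 = {0, 1, 3, 6, 7}  B2 = {0, 3, 5, 6, 7}  B3 = {0, 1, 2, 6, 7}  B4 = {0, 1, 2, 4, 6}
Tree: B1–B2, B1–B3, B3–B4
The largest bag has 5 vertices, giving width 4; this decomposition certifies tw(G) ≤ 4. For the lower bound, the 5 vertices {0, 1, 2, 4, 6} are pairwise adjacent, and any tree decomposition puts a clique entirely inside one bag — forcing width ≥ 4. Therefore the treewidth is 4.

4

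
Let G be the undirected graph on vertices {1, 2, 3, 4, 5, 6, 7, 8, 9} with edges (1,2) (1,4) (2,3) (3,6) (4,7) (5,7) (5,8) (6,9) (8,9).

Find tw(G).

A width-2 tree decomposition is:
Bags: B1 = {4, 5, 7}  B2 = {4, 5, 8}  B3 = {4, 8, 9}  B4 = {4, 6, 9}  B5 = {3, 4, 6}  B6 = {2, 3, 4}  B7 = {1, 2, 4}
Tree: B1–B2, B2–B3, B3–B4, B4–B5, B5–B6, B6–B7
The largest bag has 3 vertices, giving width 2; this decomposition certifies tw(G) ≤ 2. Since 4–7–5–8–9–6–3–2–1–4 is a cycle in G, G is not acyclic. Forests are exactly the graphs of treewidth ≤ 1, so tw(G) ≥ 2. Therefore the treewidth is 2.

2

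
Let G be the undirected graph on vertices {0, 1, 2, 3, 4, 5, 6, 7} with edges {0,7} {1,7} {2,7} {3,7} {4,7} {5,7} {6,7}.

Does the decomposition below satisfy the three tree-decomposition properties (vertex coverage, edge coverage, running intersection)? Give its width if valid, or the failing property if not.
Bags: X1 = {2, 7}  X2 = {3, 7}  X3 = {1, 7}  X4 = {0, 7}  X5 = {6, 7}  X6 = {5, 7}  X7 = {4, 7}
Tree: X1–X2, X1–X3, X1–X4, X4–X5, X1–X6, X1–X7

Yes; width 1.

Every vertex of G appears in some bag (union = {0, 1, 2, 3, 4, 5, 6, 7}); every edge is covered by a bag; and for each vertex v the set of bags containing v is connected in the bag tree. The decomposition is therefore valid. The largest bag has 2 vertices, so the width is 1.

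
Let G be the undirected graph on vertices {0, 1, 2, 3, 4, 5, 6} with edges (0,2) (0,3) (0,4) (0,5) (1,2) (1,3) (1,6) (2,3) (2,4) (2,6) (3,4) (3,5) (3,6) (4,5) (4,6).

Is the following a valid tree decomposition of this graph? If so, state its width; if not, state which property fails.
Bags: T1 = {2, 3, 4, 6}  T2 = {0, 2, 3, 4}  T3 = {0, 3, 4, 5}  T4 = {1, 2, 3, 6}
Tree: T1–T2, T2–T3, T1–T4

Checking the three conditions: (i) the bags cover all of {0, 1, 2, 3, 4, 5, 6}; (ii) for each edge, some bag contains both endpoints; (iii) the bags containing any fixed vertex form a subtree. All hold, so the decomposition is valid with width 4 − 1 = 3.

Yes; width 3.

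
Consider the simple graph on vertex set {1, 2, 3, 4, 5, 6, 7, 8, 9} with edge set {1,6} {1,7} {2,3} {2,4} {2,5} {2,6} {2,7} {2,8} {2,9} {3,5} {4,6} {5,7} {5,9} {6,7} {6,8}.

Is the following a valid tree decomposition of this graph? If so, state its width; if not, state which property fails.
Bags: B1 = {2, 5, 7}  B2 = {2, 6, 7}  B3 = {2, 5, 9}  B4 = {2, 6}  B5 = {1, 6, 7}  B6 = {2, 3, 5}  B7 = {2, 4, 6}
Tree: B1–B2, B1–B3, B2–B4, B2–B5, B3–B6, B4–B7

No — vertex 8 appears in no bag.

A tree decomposition must satisfy three properties: every vertex lies in some bag; for every edge, both endpoints lie together in some bag; and for every vertex, the bags containing it form a connected subtree. Here vertex 8 appears in no bag, so the decomposition is invalid.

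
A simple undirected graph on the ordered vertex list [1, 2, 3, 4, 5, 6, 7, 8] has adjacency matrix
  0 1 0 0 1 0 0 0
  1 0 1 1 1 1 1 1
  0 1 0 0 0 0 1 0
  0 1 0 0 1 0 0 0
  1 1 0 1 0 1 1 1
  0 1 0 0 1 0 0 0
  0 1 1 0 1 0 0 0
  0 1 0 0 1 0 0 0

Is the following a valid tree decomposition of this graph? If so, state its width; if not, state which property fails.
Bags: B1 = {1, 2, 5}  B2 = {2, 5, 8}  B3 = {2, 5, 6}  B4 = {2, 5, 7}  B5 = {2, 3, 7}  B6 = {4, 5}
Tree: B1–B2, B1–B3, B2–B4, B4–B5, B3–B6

No — edge (2,4) lies in no bag.

A tree decomposition must satisfy three properties: every vertex lies in some bag; for every edge, both endpoints lie together in some bag; and for every vertex, the bags containing it form a connected subtree. Here edge (2,4) lies in no bag, so the decomposition is invalid.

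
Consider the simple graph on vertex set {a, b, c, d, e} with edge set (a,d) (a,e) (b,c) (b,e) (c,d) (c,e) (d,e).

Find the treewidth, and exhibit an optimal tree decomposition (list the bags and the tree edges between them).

Treewidth 2.
Bags: B1 = {c, d, e}  B2 = {a, d, e}  B3 = {b, c, e}
Tree: B1–B2, B1–B3

Every bag has size at most 3, so the width is 3 − 1 = 2 and tw(G) ≤ 2. For the lower bound, the 3 vertices {c, d, e} are pairwise adjacent, and any tree decomposition puts a clique entirely inside one bag — forcing width ≥ 2. The upper and lower bounds meet at 2, so that is the treewidth.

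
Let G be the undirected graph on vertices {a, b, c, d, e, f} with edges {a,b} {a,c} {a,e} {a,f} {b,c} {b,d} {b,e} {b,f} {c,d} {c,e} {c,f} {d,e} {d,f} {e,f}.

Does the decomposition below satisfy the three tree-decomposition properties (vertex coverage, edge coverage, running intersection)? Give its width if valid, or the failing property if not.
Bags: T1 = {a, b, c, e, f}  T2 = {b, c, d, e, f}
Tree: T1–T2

Checking the three conditions: (i) the bags cover all of {a, b, c, d, e, f}; (ii) for each edge, some bag contains both endpoints; (iii) the bags containing any fixed vertex form a subtree. All hold, so the decomposition is valid with width 5 − 1 = 4.

Yes; width 4.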